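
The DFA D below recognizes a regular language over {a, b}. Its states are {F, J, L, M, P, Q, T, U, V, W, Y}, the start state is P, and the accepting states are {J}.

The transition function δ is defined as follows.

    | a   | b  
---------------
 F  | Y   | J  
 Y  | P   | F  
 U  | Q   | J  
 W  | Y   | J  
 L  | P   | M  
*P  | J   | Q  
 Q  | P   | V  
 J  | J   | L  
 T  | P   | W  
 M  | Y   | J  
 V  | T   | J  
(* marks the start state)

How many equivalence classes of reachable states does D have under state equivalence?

4

First remove the unreachable states {U}; 10 states remain.
P0 = {J} | {F,L,M,P,Q,T,V,W,Y}.
On input a, block {F,L,M,P,Q,T,V,W,Y} splits into {F,L,M,Q,T,V,W,Y} and {P}.
On input a, block {F,L,M,Q,T,V,W,Y} splits into {F,M,V,W} and {L,Q,T,Y}.
The partition is now stable with 4 blocks: {J} | {F,M,V,W} | {P} | {L,Q,T,Y}.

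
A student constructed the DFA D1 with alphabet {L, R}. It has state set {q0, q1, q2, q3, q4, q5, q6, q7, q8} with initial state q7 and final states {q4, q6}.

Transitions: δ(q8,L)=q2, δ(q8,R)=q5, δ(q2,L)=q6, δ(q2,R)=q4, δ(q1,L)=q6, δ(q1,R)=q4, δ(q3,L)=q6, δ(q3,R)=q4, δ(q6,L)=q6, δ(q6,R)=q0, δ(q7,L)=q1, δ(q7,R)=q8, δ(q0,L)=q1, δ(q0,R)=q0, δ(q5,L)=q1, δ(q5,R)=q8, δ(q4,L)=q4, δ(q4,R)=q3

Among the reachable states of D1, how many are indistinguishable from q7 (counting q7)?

All states are reachable from the start state.
Initial partition by acceptance: {q4,q6} | {q0,q1,q2,q3,q5,q7,q8}.
On input L, block {q0,q1,q2,q3,q5,q7,q8} splits into {q0,q5,q7,q8} and {q1,q2,q3}.
On input R, block {q4,q6} splits into {q4} and {q6}.
Stable partition: {q4} | {q0,q5,q7,q8} | {q1,q2,q3} | {q6} — 4 equivalence classes.
State q7 belongs to the block {q0,q5,q7,q8}, which has 4 states.

4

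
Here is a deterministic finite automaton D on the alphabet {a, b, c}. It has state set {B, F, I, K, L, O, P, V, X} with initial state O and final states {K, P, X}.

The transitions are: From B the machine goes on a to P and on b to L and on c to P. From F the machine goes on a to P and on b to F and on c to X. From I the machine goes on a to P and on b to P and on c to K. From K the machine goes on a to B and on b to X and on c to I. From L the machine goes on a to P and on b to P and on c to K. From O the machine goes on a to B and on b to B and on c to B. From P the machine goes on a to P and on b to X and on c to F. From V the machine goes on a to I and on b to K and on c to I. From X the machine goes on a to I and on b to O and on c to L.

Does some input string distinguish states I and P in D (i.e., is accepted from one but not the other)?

First remove the unreachable states {V}; 8 states remain.
Initial partition by acceptance: {K,P,X} | {B,F,I,L,O}.
Split {K,P,X} by δ(·,a) → {K,X} and {P}.
Refine {K,X} on symbol b: members go to different blocks, giving {X} and {K}.
On input a, block {B,F,I,L,O} splits into {B,F,I,L} and {O}.
Split {B,F,I,L} by δ(·,b) → {I,L} and {B,F}.
On input b, block {B,F} splits into {F} and {B}.
The partition is now stable with 7 blocks: {X} | {I,L} | {P} | {K} | {O} | {F} | {B}.
I and P end up in different blocks, so they are distinguishable. For instance, the string 'ε' is accepted from only P.

Yes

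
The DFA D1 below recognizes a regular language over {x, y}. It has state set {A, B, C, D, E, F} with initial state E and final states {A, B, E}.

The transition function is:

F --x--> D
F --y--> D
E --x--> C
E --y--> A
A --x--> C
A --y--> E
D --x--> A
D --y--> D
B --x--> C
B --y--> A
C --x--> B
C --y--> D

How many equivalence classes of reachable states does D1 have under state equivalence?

2

States {F} cannot be reached from the start state, so discard them.
Initial partition by acceptance: {A,B,E} | {C,D}.
No further refinement is possible. Final partition (2 blocks): {A,B,E} | {C,D}.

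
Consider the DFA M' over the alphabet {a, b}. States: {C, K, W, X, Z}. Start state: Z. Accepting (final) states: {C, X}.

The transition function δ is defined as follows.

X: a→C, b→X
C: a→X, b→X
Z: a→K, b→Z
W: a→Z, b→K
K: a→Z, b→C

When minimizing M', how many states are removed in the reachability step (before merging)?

Starting at Z and following transitions, the reachable set is {C, K, X, Z}. That leaves W unreachable — 1 in total.

1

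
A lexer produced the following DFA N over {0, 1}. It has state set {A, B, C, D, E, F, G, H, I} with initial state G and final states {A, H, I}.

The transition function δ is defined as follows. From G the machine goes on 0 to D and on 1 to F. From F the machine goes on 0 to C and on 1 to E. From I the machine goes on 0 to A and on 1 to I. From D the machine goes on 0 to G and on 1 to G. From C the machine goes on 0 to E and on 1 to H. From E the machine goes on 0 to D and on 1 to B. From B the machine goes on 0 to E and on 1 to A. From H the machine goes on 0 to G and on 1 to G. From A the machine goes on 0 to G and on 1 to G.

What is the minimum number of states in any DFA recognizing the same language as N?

Reachable states from the start: {A,B,C,D,E,F,G,H}. Unreachable: {I} — drop them.
Initial partition by acceptance: {A,H} | {B,C,D,E,F,G}.
Refine {B,C,D,E,F,G} on symbol 1: members go to different blocks, giving {D,E,F,G} and {B,C}.
Split {D,E,F,G} by δ(·,0) → {D,E,G} and {F}.
Split {D,E,G} by δ(·,1) → {D} and {E} and {G}.
Stable partition: {A,H} | {D} | {B,C} | {F} | {E} | {G} — 6 equivalence classes.

6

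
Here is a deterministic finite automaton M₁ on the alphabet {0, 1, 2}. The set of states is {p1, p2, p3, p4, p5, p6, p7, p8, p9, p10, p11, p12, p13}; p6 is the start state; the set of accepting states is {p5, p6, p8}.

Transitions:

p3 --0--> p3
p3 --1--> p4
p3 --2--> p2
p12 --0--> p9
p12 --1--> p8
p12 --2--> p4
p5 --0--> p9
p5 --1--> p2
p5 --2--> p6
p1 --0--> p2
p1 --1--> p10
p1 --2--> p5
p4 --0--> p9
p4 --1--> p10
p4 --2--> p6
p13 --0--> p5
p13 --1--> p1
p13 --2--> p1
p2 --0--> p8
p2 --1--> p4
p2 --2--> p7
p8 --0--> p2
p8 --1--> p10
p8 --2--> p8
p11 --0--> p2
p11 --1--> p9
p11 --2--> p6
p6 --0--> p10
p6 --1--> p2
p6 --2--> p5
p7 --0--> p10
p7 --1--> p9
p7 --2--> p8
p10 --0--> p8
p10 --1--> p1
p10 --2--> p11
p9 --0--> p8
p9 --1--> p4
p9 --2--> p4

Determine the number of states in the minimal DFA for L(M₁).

States {p3,p12,p13} cannot be reached from the start state, so discard them.
Initial partition by acceptance: {p5,p6,p8} | {p1,p2,p4,p7,p9,p10,p11}.
Refine {p1,p2,p4,p7,p9,p10,p11} on symbol 0: members go to different blocks, giving {p1,p4,p7,p11} and {p2,p9,p10}.
No further refinement is possible. Final partition (3 blocks): {p5,p6,p8} | {p1,p4,p7,p11} | {p2,p9,p10}.

3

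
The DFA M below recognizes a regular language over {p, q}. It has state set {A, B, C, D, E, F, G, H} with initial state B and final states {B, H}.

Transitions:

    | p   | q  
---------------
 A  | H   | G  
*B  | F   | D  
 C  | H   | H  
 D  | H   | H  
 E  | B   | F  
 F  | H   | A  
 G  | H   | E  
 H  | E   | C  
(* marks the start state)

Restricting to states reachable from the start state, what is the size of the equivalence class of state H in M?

Every state is reachable, so we keep all 8.
P0 = {B,H} | {A,C,D,E,F,G}.
Refine {A,C,D,E,F,G} on symbol q: members go to different blocks, giving {A,E,F,G} and {C,D}.
Stable partition: {B,H} | {A,E,F,G} | {C,D} — 3 equivalence classes.
State H belongs to the block {B,H}, which has 2 states.

2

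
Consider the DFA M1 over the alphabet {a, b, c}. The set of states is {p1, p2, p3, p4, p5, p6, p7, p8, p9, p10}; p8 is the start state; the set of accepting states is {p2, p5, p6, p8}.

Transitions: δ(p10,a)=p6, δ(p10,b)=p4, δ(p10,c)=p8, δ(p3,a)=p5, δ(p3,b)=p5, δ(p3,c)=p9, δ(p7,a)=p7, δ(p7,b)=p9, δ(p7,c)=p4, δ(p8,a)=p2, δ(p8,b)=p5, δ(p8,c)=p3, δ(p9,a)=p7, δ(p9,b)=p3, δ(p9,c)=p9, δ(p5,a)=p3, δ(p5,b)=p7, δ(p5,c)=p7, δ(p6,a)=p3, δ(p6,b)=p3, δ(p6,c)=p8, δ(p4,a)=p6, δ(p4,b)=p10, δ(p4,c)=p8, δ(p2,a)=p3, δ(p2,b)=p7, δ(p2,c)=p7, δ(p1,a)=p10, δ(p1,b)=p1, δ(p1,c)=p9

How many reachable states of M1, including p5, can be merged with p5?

Reachable states from the start: {p2,p3,p4,p5,p6,p7,p8,p9,p10}. Unreachable: {p1} — drop them.
P0 = {p2,p5,p6,p8} | {p3,p4,p7,p9,p10}.
On input a, block {p2,p5,p6,p8} splits into {p2,p5,p6} and {p8}.
On input c, block {p2,p5,p6} splits into {p2,p5} and {p6}.
Refine {p3,p4,p7,p9,p10} on symbol a: members go to different blocks, giving {p4,p10} and {p7,p9} and {p3}.
On input b, block {p7,p9} splits into {p7} and {p9}.
Stable partition: {p2,p5} | {p4,p10} | {p8} | {p6} | {p7} | {p3} | {p9} — 7 equivalence classes.
State p5 belongs to the block {p2,p5}, which has 2 states.

2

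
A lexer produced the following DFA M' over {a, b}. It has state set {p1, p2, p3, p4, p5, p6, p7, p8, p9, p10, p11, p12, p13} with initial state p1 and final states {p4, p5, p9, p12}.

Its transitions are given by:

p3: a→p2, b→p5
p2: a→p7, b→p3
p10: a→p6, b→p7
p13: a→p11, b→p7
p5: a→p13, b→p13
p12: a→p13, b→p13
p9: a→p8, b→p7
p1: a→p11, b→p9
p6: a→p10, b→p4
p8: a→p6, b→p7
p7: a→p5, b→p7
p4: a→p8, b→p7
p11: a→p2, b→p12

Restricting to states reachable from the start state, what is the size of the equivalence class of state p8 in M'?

All states are reachable from the start state.
Start with accepting vs non-accepting: {p4,p5,p9,p12} | {p1,p2,p3,p6,p7,p8,p10,p11,p13}.
Refine {p1,p2,p3,p6,p7,p8,p10,p11,p13} on symbol a: members go to different blocks, giving {p1,p2,p3,p6,p8,p10,p11,p13} and {p7}.
Split {p4,p5,p9,p12} by δ(·,b) → {p4,p9} and {p5,p12}.
Split {p1,p2,p3,p6,p8,p10,p11,p13} by δ(·,a) → {p1,p3,p6,p8,p10,p11,p13} and {p2}.
Refine {p1,p3,p6,p8,p10,p11,p13} on symbol a: members go to different blocks, giving {p1,p6,p8,p10,p13} and {p3,p11}.
On input a, block {p1,p6,p8,p10,p13} splits into {p6,p8,p10} and {p1,p13}.
Split {p6,p8,p10} by δ(·,b) → {p8,p10} and {p6}.
Refine {p1,p13} on symbol b: members go to different blocks, giving {p1} and {p13}.
No further refinement is possible. Final partition (9 blocks): {p4,p9} | {p8,p10} | {p7} | {p5,p12} | {p2} | {p3,p11} | {p1} | {p6} | {p13}.
State p8 belongs to the block {p8,p10}, which has 2 states.

2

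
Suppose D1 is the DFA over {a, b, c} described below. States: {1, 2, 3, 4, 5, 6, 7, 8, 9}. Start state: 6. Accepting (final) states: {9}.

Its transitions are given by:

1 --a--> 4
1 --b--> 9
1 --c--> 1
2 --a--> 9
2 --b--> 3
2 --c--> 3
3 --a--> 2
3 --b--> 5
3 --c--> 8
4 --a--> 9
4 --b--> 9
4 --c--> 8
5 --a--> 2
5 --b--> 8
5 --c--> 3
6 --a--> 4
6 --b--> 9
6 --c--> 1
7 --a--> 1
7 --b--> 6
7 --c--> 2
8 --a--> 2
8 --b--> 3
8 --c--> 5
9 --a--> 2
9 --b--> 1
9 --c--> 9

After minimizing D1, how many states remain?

5

First remove the unreachable states {7}; 8 states remain.
P0 = {9} | {1,2,3,4,5,6,8}.
Refine {1,2,3,4,5,6,8} on symbol a: members go to different blocks, giving {1,3,5,6,8} and {2,4}.
On input b, block {1,3,5,6,8} splits into {3,5,8} and {1,6}.
Refine {2,4} on symbol b: members go to different blocks, giving {2} and {4}.
The partition is now stable with 5 blocks: {9} | {3,5,8} | {2} | {1,6} | {4}.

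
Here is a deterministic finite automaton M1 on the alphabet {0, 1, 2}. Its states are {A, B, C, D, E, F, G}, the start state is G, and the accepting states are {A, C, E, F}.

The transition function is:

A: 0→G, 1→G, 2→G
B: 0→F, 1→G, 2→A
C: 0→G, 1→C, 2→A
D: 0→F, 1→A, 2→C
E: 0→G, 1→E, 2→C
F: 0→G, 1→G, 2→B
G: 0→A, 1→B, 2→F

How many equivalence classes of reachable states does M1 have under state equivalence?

2

First remove the unreachable states {C,D,E}; 4 states remain.
P0 = {A,F} | {B,G}.
Stable partition: {A,F} | {B,G} — 2 equivalence classes.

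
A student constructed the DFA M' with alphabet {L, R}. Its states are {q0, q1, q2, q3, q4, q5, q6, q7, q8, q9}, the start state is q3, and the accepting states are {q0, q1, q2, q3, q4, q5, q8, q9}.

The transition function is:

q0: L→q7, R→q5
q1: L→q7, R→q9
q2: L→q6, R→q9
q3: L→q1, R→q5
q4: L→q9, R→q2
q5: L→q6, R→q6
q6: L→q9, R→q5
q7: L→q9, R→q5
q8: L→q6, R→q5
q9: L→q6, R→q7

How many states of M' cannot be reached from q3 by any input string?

BFS from q3 reaches {q1, q3, q5, q6, q7, q9}; the 4 state(s) q0, q2, q4, q8 are never visited.

4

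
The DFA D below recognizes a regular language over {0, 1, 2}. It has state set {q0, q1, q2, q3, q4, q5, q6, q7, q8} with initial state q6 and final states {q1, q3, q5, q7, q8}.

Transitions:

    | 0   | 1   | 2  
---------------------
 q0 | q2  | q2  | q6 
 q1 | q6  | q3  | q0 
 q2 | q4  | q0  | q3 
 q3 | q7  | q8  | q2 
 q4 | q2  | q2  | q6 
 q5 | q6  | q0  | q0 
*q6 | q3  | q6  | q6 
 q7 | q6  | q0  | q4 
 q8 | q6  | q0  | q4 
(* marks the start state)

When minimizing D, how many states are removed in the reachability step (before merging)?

2

BFS from q6 reaches {q0, q2, q3, q4, q6, q7, q8}; the 2 state(s) q1, q5 are never visited.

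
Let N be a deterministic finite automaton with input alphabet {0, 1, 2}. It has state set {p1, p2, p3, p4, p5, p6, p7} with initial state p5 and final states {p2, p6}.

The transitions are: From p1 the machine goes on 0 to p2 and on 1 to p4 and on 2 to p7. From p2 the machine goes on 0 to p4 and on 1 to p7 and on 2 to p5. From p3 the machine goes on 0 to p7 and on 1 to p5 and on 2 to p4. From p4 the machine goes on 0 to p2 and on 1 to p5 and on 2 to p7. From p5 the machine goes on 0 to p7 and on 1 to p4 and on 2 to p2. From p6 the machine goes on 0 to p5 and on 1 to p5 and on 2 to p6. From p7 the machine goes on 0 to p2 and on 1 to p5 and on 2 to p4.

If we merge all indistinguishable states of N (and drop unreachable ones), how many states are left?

3

First remove the unreachable states {p1,p3,p6}; 4 states remain.
Start with accepting vs non-accepting: {p2} | {p4,p5,p7}.
Refine {p4,p5,p7} on symbol 0: members go to different blocks, giving {p4,p7} and {p5}.
No further refinement is possible. Final partition (3 blocks): {p2} | {p4,p7} | {p5}.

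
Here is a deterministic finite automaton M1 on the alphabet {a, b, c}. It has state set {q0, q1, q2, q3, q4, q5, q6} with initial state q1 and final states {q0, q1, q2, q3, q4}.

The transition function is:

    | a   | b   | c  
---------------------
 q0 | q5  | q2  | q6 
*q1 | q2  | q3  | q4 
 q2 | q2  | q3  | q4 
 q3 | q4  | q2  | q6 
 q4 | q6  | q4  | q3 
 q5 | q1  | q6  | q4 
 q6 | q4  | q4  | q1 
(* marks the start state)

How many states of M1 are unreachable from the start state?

Starting at q1 and following transitions, the reachable set is {q1, q2, q3, q4, q6}. That leaves q0, q5 unreachable — 2 in total.

2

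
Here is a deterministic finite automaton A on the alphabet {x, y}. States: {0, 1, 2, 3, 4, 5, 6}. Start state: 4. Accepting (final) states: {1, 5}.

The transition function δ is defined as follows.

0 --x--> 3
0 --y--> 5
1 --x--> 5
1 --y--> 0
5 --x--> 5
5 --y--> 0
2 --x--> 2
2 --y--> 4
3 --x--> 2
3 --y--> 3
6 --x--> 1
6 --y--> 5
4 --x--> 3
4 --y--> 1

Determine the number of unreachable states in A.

1

No path from 4 leads to 6; the other 6 states are all reachable.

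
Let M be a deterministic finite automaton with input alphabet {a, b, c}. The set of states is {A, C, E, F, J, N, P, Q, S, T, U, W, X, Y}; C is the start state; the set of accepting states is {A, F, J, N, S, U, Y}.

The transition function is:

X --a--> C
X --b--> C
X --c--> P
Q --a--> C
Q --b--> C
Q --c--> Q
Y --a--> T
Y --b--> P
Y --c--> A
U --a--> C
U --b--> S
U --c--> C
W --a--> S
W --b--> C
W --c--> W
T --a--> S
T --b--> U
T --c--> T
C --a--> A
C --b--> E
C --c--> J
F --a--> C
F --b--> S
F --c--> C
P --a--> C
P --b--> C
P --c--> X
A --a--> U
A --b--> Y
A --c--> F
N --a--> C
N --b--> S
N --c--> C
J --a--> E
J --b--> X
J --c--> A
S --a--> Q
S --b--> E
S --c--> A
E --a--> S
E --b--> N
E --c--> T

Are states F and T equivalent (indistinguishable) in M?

States {W} cannot be reached from the start state, so discard them.
Start with accepting vs non-accepting: {A,F,J,N,S,U,Y} | {C,E,P,Q,T,X}.
Refine {A,F,J,N,S,U,Y} on symbol a: members go to different blocks, giving {F,J,N,S,U,Y} and {A}.
On input b, block {F,J,N,S,U,Y} splits into {F,N,U} and {J,S,Y}.
Split {C,E,P,Q,T,X} by δ(·,a) → {P,Q,X} and {E,T} and {C}.
Refine {J,S,Y} on symbol a: members go to different blocks, giving {J,Y} and {S}.
The partition is now stable with 7 blocks: {F,N,U} | {P,Q,X} | {A} | {J,Y} | {E,T} | {C} | {S}.
F and T end up in different blocks, so they are distinguishable. For instance, the string 'ε' is accepted from only F.

No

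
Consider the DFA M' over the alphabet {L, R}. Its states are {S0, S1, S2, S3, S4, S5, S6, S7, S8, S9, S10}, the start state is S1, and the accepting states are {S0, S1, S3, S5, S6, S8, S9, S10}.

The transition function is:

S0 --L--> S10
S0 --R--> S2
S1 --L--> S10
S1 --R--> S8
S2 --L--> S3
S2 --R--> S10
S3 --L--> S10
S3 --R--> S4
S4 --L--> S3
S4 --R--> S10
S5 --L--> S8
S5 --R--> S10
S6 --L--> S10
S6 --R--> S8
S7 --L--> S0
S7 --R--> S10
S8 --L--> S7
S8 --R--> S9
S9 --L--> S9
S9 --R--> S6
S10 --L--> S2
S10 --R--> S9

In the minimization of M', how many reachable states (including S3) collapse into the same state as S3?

2

States {S5} cannot be reached from the start state, so discard them.
Start with accepting vs non-accepting: {S0,S1,S3,S6,S8,S9,S10} | {S2,S4,S7}.
Refine {S0,S1,S3,S6,S8,S9,S10} on symbol L: members go to different blocks, giving {S0,S1,S3,S6,S9} and {S8,S10}.
Refine {S0,S1,S3,S6,S9} on symbol L: members go to different blocks, giving {S0,S1,S3,S6} and {S9}.
On input R, block {S0,S1,S3,S6} splits into {S0,S3} and {S1,S6}.
No further refinement is possible. Final partition (5 blocks): {S0,S3} | {S2,S4,S7} | {S8,S10} | {S9} | {S1,S6}.
State S3 belongs to the block {S0,S3}, which has 2 states.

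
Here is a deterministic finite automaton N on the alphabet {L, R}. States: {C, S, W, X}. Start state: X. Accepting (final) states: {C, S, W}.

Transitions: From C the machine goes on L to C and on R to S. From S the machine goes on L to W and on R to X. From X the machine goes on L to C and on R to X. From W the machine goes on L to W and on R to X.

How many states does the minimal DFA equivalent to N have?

All states are reachable from the start state.
Start with accepting vs non-accepting: {C,S,W} | {X}.
Split {C,S,W} by δ(·,R) → {S,W} and {C}.
No further refinement is possible. Final partition (3 blocks): {S,W} | {X} | {C}.

3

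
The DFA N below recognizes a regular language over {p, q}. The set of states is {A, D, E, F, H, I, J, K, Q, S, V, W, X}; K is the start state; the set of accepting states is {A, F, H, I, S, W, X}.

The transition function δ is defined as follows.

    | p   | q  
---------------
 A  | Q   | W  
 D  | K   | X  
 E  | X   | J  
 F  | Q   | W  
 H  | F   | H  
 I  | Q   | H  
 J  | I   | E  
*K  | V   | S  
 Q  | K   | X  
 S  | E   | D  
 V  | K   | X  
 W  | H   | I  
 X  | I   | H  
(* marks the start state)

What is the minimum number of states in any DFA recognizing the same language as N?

First remove the unreachable states {A}; 12 states remain.
P0 = {F,H,I,S,W,X} | {D,E,J,K,Q,V}.
Refine {F,H,I,S,W,X} on symbol p: members go to different blocks, giving {F,I,S} and {H,W,X}.
Refine {F,I,S} on symbol q: members go to different blocks, giving {F,I} and {S}.
Refine {D,E,J,K,Q,V} on symbol p: members go to different blocks, giving {D,K,Q,V} and {E} and {J}.
On input q, block {D,K,Q,V} splits into {D,Q,V} and {K}.
On input p, block {H,W,X} splits into {H,X} and {W}.
Split {F,I} by δ(·,q) → {I} and {F}.
Split {H,X} by δ(·,p) → {X} and {H}.
Stable partition: {I} | {D,Q,V} | {X} | {S} | {E} | {J} | {K} | {W} | {F} | {H} — 10 equivalence classes.

10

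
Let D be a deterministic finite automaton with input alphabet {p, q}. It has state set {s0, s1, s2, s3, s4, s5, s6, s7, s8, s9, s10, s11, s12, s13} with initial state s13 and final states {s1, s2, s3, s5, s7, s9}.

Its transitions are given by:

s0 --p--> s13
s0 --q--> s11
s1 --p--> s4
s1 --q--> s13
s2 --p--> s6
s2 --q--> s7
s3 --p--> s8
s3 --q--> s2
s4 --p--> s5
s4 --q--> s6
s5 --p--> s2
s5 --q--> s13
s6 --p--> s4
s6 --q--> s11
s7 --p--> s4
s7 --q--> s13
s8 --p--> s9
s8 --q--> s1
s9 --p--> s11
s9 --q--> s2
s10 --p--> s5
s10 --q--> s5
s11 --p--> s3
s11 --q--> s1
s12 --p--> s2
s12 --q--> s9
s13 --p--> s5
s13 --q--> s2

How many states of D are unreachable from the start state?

Starting at s13 and following transitions, the reachable set is {s1, s2, s3, s4, s5, s6, s7, s8, s9, s11, s13}. That leaves s0, s10, s12 unreachable — 3 in total.

3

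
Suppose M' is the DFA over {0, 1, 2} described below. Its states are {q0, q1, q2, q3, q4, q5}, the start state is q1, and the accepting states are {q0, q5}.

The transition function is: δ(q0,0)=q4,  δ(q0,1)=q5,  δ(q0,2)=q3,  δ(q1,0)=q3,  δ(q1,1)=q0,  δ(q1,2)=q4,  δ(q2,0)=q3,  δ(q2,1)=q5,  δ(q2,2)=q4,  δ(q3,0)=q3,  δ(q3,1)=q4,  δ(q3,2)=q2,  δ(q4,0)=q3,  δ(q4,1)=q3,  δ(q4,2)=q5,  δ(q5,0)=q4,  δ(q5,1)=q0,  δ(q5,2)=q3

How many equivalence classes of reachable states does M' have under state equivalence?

Start with accepting vs non-accepting: {q0,q5} | {q1,q2,q3,q4}.
Refine {q1,q2,q3,q4} on symbol 1: members go to different blocks, giving {q1,q2} and {q3,q4}.
Refine {q3,q4} on symbol 2: members go to different blocks, giving {q3} and {q4}.
The partition is now stable with 4 blocks: {q0,q5} | {q1,q2} | {q3} | {q4}.

4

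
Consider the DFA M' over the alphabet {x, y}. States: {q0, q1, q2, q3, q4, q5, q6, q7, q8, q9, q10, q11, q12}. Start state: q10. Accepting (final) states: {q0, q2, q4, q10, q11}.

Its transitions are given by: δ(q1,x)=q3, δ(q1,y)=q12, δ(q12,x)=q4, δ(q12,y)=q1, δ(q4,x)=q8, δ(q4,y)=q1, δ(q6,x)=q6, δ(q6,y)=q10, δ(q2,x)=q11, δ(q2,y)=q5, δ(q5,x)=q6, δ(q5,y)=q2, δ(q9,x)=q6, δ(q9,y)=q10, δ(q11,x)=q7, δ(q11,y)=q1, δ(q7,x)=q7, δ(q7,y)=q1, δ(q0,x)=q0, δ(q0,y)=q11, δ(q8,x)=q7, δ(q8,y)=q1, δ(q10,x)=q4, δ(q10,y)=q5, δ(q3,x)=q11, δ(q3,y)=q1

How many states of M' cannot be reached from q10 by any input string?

2

No path from q10 leads to q0, q9; the other 11 states are all reachable.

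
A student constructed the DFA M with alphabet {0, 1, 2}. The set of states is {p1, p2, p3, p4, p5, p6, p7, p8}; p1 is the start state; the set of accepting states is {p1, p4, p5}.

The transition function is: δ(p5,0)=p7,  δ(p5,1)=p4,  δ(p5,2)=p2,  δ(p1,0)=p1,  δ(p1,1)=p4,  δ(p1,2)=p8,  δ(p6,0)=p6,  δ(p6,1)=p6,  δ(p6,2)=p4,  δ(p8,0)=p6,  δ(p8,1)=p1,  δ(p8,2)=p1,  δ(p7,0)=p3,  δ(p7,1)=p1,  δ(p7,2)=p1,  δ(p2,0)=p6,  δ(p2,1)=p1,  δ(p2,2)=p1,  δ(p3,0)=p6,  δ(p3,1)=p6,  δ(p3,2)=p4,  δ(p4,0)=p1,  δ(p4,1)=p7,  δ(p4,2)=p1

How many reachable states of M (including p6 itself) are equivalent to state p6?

States {p2,p5} cannot be reached from the start state, so discard them.
Start with accepting vs non-accepting: {p1,p4} | {p3,p6,p7,p8}.
Refine {p1,p4} on symbol 1: members go to different blocks, giving {p1} and {p4}.
Refine {p3,p6,p7,p8} on symbol 1: members go to different blocks, giving {p3,p6} and {p7,p8}.
Stable partition: {p1} | {p3,p6} | {p4} | {p7,p8} — 4 equivalence classes.
State p6 belongs to the block {p3,p6}, which has 2 states.

2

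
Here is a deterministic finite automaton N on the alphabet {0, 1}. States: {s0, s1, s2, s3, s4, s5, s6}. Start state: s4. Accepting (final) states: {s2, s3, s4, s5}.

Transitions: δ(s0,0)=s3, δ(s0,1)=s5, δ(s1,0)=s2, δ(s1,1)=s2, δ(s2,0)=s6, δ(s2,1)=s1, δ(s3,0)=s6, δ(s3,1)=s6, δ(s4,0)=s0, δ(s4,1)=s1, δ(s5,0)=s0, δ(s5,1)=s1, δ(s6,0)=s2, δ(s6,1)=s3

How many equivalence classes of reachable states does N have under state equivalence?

P0 = {s2,s3,s4,s5} | {s0,s1,s6}.
The partition is now stable with 2 blocks: {s2,s3,s4,s5} | {s0,s1,s6}.

2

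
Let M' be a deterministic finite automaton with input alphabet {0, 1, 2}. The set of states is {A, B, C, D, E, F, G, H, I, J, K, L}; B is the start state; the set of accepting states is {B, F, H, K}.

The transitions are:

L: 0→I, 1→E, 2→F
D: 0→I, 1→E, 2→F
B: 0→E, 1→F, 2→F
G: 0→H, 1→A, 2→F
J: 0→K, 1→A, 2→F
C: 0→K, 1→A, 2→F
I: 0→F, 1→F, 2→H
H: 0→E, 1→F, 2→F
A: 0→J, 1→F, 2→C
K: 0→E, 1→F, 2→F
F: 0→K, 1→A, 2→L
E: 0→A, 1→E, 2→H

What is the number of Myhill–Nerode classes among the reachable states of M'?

7

Reachable states from the start: {A,B,C,E,F,H,I,J,K,L}. Unreachable: {D,G} — drop them.
P0 = {B,F,H,K} | {A,C,E,I,J,L}.
Split {B,F,H,K} by δ(·,0) → {B,H,K} and {F}.
On input 0, block {A,C,E,I,J,L} splits into {A,E,L} and {C,J} and {I}.
Split {A,E,L} by δ(·,0) → {A} and {E} and {L}.
No further refinement is possible. Final partition (7 blocks): {B,H,K} | {A} | {F} | {C,J} | {I} | {E} | {L}.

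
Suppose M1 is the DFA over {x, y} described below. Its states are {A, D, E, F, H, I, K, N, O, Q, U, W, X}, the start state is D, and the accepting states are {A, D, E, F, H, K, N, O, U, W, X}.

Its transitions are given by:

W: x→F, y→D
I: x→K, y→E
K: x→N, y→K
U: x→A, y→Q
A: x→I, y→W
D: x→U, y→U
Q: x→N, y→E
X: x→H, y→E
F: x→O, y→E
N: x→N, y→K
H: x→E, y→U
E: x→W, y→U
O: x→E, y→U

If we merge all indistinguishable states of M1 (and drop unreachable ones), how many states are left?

9

States {H,X} cannot be reached from the start state, so discard them.
Initial partition by acceptance: {A,D,E,F,K,N,O,U,W} | {I,Q}.
Split {A,D,E,F,K,N,O,U,W} by δ(·,x) → {D,E,F,K,N,O,U,W} and {A}.
Split {D,E,F,K,N,O,U,W} by δ(·,x) → {D,E,F,K,N,O,W} and {U}.
Split {D,E,F,K,N,O,W} by δ(·,x) → {E,F,K,N,O,W} and {D}.
Refine {E,F,K,N,O,W} on symbol y: members go to different blocks, giving {F,K,N} and {E,O} and {W}.
Split {F,K,N} by δ(·,x) → {K,N} and {F}.
Split {E,O} by δ(·,x) → {O} and {E}.
No further refinement is possible. Final partition (9 blocks): {K,N} | {I,Q} | {A} | {U} | {D} | {O} | {W} | {F} | {E}.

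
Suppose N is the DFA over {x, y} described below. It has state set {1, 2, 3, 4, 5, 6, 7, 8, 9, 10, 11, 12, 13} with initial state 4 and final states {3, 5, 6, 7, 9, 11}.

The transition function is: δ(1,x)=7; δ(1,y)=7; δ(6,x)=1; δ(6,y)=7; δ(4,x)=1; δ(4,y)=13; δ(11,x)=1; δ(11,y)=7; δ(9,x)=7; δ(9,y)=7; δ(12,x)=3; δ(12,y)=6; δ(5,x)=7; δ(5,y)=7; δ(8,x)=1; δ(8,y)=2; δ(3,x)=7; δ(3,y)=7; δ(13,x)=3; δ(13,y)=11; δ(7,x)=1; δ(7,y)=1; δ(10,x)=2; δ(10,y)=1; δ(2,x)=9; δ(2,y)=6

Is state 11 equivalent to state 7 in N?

No

First remove the unreachable states {2,5,6,8,9,10,12}; 6 states remain.
Start with accepting vs non-accepting: {3,7,11} | {1,4,13}.
Refine {3,7,11} on symbol x: members go to different blocks, giving {7,11} and {3}.
Refine {7,11} on symbol y: members go to different blocks, giving {7} and {11}.
On input x, block {1,4,13} splits into {1} and {4} and {13}.
Stable partition: {7} | {1} | {3} | {11} | {4} | {13} — 6 equivalence classes.
11 and 7 end up in different blocks, so they are distinguishable. For instance, the string 'y' is accepted from only 11.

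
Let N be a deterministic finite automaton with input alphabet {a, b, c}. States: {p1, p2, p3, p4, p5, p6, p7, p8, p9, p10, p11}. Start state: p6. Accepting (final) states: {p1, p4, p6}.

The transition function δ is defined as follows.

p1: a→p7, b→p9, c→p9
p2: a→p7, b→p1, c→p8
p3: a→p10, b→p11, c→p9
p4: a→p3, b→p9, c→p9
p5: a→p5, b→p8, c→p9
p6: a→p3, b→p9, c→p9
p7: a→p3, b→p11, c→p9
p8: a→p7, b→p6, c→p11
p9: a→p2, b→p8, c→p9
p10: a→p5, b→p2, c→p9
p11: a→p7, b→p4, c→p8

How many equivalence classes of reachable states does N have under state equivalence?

All states are reachable from the start state.
Initial partition by acceptance: {p1,p4,p6} | {p2,p3,p5,p7,p8,p9,p10,p11}.
Split {p2,p3,p5,p7,p8,p9,p10,p11} by δ(·,b) → {p3,p5,p7,p9,p10} and {p2,p8,p11}.
On input a, block {p3,p5,p7,p9,p10} splits into {p3,p5,p7,p10} and {p9}.
Stable partition: {p1,p4,p6} | {p3,p5,p7,p10} | {p2,p8,p11} | {p9} — 4 equivalence classes.

4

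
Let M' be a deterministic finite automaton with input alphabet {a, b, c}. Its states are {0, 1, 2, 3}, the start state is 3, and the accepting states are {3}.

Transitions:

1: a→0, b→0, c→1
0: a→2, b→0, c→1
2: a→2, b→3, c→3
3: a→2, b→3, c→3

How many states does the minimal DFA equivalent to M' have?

First remove the unreachable states {0,1}; 2 states remain.
Initial partition by acceptance: {3} | {2}.
No further refinement is possible. Final partition (2 blocks): {3} | {2}.

2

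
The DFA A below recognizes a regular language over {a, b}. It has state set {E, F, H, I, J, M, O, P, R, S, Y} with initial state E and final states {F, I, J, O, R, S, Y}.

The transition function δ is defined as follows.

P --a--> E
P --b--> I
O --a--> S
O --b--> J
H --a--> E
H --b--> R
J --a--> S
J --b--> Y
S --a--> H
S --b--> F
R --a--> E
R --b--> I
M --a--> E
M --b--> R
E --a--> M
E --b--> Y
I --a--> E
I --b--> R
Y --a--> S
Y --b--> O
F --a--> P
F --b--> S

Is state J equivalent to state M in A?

No

Every state is reachable, so we keep all 11.
Start with accepting vs non-accepting: {F,I,J,O,R,S,Y} | {E,H,M,P}.
Split {F,I,J,O,R,S,Y} by δ(·,a) → {F,I,R,S} and {J,O,Y}.
On input b, block {E,H,M,P} splits into {H,M,P} and {E}.
On input a, block {F,I,R,S} splits into {F,S} and {I,R}.
Stable partition: {F,S} | {H,M,P} | {J,O,Y} | {E} | {I,R} — 5 equivalence classes.
J and M end up in different blocks, so they are distinguishable. For instance, the string 'ε' is accepted from only J.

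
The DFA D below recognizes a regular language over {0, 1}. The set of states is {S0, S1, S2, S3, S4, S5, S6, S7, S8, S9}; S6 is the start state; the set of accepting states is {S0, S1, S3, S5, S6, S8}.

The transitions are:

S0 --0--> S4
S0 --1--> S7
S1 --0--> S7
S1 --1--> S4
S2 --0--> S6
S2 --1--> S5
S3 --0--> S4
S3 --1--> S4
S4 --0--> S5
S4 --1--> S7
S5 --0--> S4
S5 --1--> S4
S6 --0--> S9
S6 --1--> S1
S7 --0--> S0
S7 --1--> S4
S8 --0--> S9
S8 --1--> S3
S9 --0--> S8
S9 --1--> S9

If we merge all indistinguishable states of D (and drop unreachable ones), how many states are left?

4

Reachable states from the start: {S0,S1,S3,S4,S5,S6,S7,S8,S9}. Unreachable: {S2} — drop them.
Start with accepting vs non-accepting: {S0,S1,S3,S5,S6,S8} | {S4,S7,S9}.
On input 1, block {S0,S1,S3,S5,S6,S8} splits into {S0,S1,S3,S5} and {S6,S8}.
Refine {S4,S7,S9} on symbol 0: members go to different blocks, giving {S4,S7} and {S9}.
Stable partition: {S0,S1,S3,S5} | {S4,S7} | {S6,S8} | {S9} — 4 equivalence classes.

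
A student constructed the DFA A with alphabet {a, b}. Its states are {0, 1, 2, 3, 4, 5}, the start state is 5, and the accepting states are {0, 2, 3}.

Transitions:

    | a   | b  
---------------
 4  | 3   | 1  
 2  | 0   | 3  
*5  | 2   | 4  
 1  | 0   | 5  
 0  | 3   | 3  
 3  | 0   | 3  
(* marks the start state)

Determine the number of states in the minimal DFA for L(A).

2

Every state is reachable, so we keep all 6.
P0 = {0,2,3} | {1,4,5}.
No further refinement is possible. Final partition (2 blocks): {0,2,3} | {1,4,5}.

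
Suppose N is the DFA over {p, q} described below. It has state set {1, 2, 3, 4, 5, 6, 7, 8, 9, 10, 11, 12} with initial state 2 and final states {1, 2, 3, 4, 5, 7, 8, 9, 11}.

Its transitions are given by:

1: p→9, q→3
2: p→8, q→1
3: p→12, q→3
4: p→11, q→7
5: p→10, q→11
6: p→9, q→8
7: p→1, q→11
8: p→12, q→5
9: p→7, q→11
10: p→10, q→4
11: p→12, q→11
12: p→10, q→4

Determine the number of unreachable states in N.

1

Starting at 2 and following transitions, the reachable set is {1, 2, 3, 4, 5, 7, 8, 9, 10, 11, 12}. That leaves 6 unreachable — 1 in total.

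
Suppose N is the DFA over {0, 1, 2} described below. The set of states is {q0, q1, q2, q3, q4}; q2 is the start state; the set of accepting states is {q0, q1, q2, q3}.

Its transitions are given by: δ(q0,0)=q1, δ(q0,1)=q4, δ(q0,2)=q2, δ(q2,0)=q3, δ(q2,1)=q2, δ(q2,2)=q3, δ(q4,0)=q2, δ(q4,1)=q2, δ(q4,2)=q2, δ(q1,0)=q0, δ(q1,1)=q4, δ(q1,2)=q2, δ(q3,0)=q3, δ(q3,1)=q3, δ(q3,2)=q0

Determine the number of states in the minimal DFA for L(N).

Start with accepting vs non-accepting: {q0,q1,q2,q3} | {q4}.
Refine {q0,q1,q2,q3} on symbol 1: members go to different blocks, giving {q0,q1} and {q2,q3}.
On input 2, block {q2,q3} splits into {q2} and {q3}.
Stable partition: {q0,q1} | {q4} | {q2} | {q3} — 4 equivalence classes.

4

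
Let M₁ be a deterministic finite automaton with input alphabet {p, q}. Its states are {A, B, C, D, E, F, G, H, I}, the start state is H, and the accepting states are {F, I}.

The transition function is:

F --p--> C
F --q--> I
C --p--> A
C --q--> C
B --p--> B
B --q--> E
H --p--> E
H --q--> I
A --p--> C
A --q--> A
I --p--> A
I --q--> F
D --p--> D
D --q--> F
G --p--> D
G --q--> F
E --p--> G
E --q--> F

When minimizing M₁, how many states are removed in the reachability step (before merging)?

1

BFS from H reaches {A, C, D, E, F, G, H, I}; the 1 state(s) B are never visited.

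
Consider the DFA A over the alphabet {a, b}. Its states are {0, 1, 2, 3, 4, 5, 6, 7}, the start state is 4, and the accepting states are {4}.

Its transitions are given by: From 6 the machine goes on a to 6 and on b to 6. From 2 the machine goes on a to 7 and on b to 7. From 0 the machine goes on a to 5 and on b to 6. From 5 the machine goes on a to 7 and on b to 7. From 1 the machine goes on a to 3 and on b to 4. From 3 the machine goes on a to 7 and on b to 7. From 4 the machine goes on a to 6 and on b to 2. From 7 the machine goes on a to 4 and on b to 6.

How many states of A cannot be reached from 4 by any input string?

Starting at 4 and following transitions, the reachable set is {2, 4, 6, 7}. That leaves 0, 1, 3, 5 unreachable — 4 in total.

4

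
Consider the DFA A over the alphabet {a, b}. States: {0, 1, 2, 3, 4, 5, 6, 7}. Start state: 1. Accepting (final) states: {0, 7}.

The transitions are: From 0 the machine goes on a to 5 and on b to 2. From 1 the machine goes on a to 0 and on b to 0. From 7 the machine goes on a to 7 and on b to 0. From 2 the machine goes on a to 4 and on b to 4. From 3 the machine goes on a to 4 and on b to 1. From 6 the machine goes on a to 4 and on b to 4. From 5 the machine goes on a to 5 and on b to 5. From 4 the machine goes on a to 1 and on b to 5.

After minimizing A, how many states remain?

First remove the unreachable states {3,6,7}; 5 states remain.
Initial partition by acceptance: {0} | {1,2,4,5}.
On input a, block {1,2,4,5} splits into {2,4,5} and {1}.
On input a, block {2,4,5} splits into {2,5} and {4}.
Refine {2,5} on symbol a: members go to different blocks, giving {2} and {5}.
No further refinement is possible. Final partition (5 blocks): {0} | {2} | {1} | {4} | {5}.

5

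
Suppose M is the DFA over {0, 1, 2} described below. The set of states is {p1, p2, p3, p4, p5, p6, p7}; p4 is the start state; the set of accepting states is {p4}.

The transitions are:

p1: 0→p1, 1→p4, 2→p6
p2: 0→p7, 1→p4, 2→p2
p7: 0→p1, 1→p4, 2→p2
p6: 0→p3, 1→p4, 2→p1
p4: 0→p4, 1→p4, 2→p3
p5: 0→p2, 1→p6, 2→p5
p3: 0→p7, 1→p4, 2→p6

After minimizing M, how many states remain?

2

States {p5} cannot be reached from the start state, so discard them.
Start with accepting vs non-accepting: {p4} | {p1,p2,p3,p6,p7}.
No further refinement is possible. Final partition (2 blocks): {p4} | {p1,p2,p3,p6,p7}.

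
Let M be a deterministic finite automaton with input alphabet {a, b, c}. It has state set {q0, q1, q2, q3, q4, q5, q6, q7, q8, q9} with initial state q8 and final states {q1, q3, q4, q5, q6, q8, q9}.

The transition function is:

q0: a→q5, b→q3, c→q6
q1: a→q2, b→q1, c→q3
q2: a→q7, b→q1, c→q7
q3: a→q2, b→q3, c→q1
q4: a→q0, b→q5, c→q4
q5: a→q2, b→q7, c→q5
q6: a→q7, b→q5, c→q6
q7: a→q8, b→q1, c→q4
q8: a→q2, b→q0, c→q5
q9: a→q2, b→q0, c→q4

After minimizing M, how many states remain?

First remove the unreachable states {q9}; 9 states remain.
Start with accepting vs non-accepting: {q1,q3,q4,q5,q6,q8} | {q0,q2,q7}.
Split {q1,q3,q4,q5,q6,q8} by δ(·,b) → {q1,q3,q4,q6} and {q5,q8}.
Split {q1,q3,q4,q6} by δ(·,b) → {q1,q3} and {q4,q6}.
On input a, block {q0,q2,q7} splits into {q0,q7} and {q2}.
The partition is now stable with 5 blocks: {q1,q3} | {q0,q7} | {q5,q8} | {q4,q6} | {q2}.

5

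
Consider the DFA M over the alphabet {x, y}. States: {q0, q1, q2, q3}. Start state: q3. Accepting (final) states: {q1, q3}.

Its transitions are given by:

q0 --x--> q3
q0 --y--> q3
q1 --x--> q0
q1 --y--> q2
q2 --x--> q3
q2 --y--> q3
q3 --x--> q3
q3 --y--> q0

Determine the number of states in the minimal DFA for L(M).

First remove the unreachable states {q1,q2}; 2 states remain.
Start with accepting vs non-accepting: {q3} | {q0}.
The partition is now stable with 2 blocks: {q3} | {q0}.

2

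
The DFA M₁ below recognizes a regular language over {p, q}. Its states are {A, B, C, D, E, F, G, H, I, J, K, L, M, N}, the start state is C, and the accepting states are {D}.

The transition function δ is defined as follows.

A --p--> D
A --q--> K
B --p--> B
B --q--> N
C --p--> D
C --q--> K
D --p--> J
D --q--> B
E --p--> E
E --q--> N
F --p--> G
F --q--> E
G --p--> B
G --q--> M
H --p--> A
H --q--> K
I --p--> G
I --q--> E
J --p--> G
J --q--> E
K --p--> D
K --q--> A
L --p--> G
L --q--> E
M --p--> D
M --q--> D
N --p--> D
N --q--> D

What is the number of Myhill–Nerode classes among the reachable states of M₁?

5

States {F,H,I,L} cannot be reached from the start state, so discard them.
Start with accepting vs non-accepting: {D} | {A,B,C,E,G,J,K,M,N}.
Refine {A,B,C,E,G,J,K,M,N} on symbol p: members go to different blocks, giving {A,C,K,M,N} and {B,E,G,J}.
On input q, block {A,C,K,M,N} splits into {A,C,K} and {M,N}.
Split {B,E,G,J} by δ(·,q) → {B,E,G} and {J}.
The partition is now stable with 5 blocks: {D} | {A,C,K} | {B,E,G} | {M,N} | {J}.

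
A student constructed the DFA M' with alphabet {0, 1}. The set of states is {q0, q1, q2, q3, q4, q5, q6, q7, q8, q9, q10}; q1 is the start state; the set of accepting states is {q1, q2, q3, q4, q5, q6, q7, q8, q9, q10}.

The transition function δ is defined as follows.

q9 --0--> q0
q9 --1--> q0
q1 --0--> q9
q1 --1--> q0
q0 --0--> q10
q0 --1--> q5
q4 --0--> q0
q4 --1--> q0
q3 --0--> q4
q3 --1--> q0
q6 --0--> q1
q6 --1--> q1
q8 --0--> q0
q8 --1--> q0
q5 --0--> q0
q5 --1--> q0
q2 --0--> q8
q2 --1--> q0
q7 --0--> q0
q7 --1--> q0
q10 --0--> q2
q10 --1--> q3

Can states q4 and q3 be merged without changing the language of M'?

States {q6,q7} cannot be reached from the start state, so discard them.
P0 = {q1,q2,q3,q4,q5,q8,q9,q10} | {q0}.
Split {q1,q2,q3,q4,q5,q8,q9,q10} by δ(·,0) → {q1,q2,q3,q10} and {q4,q5,q8,q9}.
Split {q1,q2,q3,q10} by δ(·,0) → {q1,q2,q3} and {q10}.
Stable partition: {q1,q2,q3} | {q0} | {q4,q5,q8,q9} | {q10} — 4 equivalence classes.
q4 and q3 end up in different blocks, so they are distinguishable. For instance, the string '0' is accepted from only q3.

No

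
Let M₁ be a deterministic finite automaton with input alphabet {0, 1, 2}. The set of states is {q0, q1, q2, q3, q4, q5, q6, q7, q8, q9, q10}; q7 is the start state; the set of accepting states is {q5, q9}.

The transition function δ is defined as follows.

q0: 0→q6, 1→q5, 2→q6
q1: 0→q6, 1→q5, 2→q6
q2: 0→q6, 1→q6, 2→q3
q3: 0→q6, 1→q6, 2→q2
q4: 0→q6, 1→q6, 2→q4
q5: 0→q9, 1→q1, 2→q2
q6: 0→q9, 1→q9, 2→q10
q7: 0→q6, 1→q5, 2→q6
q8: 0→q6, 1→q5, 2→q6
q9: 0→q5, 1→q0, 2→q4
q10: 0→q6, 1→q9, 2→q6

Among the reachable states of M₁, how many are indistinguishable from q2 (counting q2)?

3

Reachable states from the start: {q0,q1,q2,q3,q4,q5,q6,q7,q9,q10}. Unreachable: {q8} — drop them.
Start with accepting vs non-accepting: {q5,q9} | {q0,q1,q2,q3,q4,q6,q7,q10}.
On input 0, block {q0,q1,q2,q3,q4,q6,q7,q10} splits into {q0,q1,q2,q3,q4,q7,q10} and {q6}.
Split {q0,q1,q2,q3,q4,q7,q10} by δ(·,1) → {q0,q1,q7,q10} and {q2,q3,q4}.
No further refinement is possible. Final partition (4 blocks): {q5,q9} | {q0,q1,q7,q10} | {q6} | {q2,q3,q4}.
The equivalence class containing q2 is {q2,q3,q4}, of size 3.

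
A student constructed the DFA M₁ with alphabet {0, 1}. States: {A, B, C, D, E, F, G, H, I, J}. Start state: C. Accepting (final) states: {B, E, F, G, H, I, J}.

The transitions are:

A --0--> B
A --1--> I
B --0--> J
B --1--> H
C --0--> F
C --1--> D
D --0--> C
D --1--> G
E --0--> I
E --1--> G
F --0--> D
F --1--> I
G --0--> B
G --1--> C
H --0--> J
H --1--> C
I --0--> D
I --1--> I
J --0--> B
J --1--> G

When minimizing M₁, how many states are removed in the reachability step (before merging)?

BFS from C reaches {B, C, D, F, G, H, I, J}; the 2 state(s) A, E are never visited.

2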